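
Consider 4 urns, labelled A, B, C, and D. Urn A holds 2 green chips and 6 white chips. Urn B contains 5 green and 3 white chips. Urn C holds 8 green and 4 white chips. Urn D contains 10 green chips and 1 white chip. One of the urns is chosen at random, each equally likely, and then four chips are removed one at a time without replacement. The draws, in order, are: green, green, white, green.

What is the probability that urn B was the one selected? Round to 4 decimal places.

0.3443

Compute the likelihood of the observed sequence for each case: P(data | urn A) = (2/8)(1/7)(6/6)(0/5) = 0; P(data | urn B) = (5/8)(4/7)(3/6)(3/5) = 0.10714; P(data | urn C) = (8/12)(7/11)(4/10)(6/9) = 0.11313; P(data | urn D) = (10/11)(9/10)(1/9)(8/8) = 0.090909.
Multiplying each by its prior: 1/4 · 0 = 0, 1/4 · 0.10714 = 0.026786, 1/4 · 0.11313 = 0.028283, 1/4 · 0.090909 = 0.022727; with total 0.077796.
By Bayes' rule, P(urn B | data) = (0.026786) / (0.077796) = 0.34431.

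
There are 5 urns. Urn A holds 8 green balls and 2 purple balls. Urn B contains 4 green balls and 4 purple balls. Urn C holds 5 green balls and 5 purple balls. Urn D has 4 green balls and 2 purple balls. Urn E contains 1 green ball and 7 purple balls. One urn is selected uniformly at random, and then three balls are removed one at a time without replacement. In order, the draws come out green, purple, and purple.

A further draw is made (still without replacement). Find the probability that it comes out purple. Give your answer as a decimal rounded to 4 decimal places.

Under each hypothesis, the probability of the observed sequence is: P(data | urn A) = (8/10)(2/9)(1/8) = 0.022222; P(data | urn B) = (4/8)(4/7)(3/6) = 0.14286; P(data | urn C) = (5/10)(5/9)(4/8) = 0.13889; P(data | urn D) = (4/6)(2/5)(1/4) = 0.066667; P(data | urn E) = (1/8)(7/7)(6/6) = 0.125.
Weighting by the prior gives 1/5 · 0.022222 = 0.0044444, 1/5 · 0.14286 = 0.028571, 1/5 · 0.13889 = 0.027778, 1/5 · 0.066667 = 0.013333, 1/5 · 0.125 = 0.025; with total 0.099127.
Dividing through by the total gives posterior P(urn A | data) = 0.044836, P(urn B | data) = 0.28823, P(urn C | data) = 0.28022, P(urn D | data) = 0.13451, P(urn E | data) = 0.2522.
Averaging over the posterior, P(purple next | data) = (0)(0.044836) + (2/5)(0.28823) + (3/7)(0.28022) + (0)(0.13451) + (1)(0.2522) = 0.48759.

0.4876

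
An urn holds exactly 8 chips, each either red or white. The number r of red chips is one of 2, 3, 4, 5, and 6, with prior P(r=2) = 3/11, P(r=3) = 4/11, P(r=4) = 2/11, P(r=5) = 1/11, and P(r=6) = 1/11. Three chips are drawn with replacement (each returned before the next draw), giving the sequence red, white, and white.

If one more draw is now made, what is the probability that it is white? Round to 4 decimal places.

The likelihood of the observed sequence under each hypothesis: P(data | r = 2) = (2/8)(6/8)(6/8) = 0.14062; P(data | r = 3) = (3/8)(5/8)(5/8) = 0.14648; P(data | r = 4) = (4/8)(4/8)(4/8) = 0.125; P(data | r = 5) = (5/8)(3/8)(3/8) = 0.087891; P(data | r = 6) = (6/8)(2/8)(2/8) = 0.046875.
Multiplying each by its prior: 3/11 · 0.14062 = 0.038352, 4/11 · 0.14648 = 0.053267, 2/11 · 0.125 = 0.022727, 1/11 · 0.087891 = 0.0079901, 1/11 · 0.046875 = 0.0042614; summing to 0.1266.
The posterior is then P(r = 2 | data) = 0.30295, P(r = 3 | data) = 0.42076, P(r = 4 | data) = 0.17952, P(r = 5 | data) = 0.063114, P(r = 6 | data) = 0.033661.
Averaging over the posterior, P(white next | data) = (3/4)(0.30295) + (5/8)(0.42076) + (1/2)(0.17952) + (3/8)(0.063114) + (1/4)(0.033661) = 0.61203.

0.6120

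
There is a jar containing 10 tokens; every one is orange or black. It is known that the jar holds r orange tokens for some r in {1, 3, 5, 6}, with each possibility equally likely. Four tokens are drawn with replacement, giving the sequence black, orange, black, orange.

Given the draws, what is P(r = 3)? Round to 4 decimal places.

Compute the likelihood of the observed sequence for each case: P(data | r = 1) = (9/10)(1/10)(9/10)(1/10) = 0.0081; P(data | r = 3) = (7/10)(3/10)(7/10)(3/10) = 0.0441; P(data | r = 5) = (5/10)(5/10)(5/10)(5/10) = 0.0625; P(data | r = 6) = (4/10)(6/10)(4/10)(6/10) = 0.0576.
The prior-weighted likelihoods are 1/4 · 0.0081 = 0.002025, 1/4 · 0.0441 = 0.011025, 1/4 · 0.0625 = 0.015625, 1/4 · 0.0576 = 0.0144; these sum to 0.043075.
Therefore the posterior P(r = 3 | data) = (0.011025) / (0.043075) = 0.25595.

0.2559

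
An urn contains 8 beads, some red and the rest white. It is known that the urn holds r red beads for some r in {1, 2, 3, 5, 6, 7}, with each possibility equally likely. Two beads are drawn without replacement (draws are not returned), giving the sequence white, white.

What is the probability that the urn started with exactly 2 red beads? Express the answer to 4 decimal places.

The likelihood of the observed sequence under each hypothesis: P(data | r = 1) = (7/8)(6/7) = 3/4; P(data | r = 2) = (6/8)(5/7) = 15/28; P(data | r = 3) = (5/8)(4/7) = 5/14; P(data | r = 5) = (3/8)(2/7) = 3/28; P(data | r = 6) = (2/8)(1/7) = 1/28; P(data | r = 7) = (1/8)(0/7) = 0.
Multiplying each by its prior: 1/6 · 3/4 = 1/8, 1/6 · 15/28 = 5/56, 1/6 · 5/14 = 5/84, 1/6 · 3/28 = 1/56, 1/6 · 1/28 = 1/168, 1/6 · 0 = 0; these sum to 25/84.
Hence P(r = 2 | data) = (5/56) / (25/84) = 3/10.

0.3000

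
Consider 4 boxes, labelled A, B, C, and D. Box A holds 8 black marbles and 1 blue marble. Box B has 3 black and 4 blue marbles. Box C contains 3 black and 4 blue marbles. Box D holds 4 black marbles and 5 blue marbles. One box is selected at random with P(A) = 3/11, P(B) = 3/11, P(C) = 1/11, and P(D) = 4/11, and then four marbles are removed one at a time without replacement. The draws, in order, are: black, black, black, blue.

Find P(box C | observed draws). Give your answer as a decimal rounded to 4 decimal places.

The likelihood of the observed sequence under each hypothesis: P(data | box A) = (8/9)(7/8)(6/7)(1/6) = 0.11111; P(data | box B) = (3/7)(2/6)(1/5)(4/4) = 0.028571; P(data | box C) = (3/7)(2/6)(1/5)(4/4) = 0.028571; P(data | box D) = (4/9)(3/8)(2/7)(5/6) = 0.039683.
Multiplying each by its prior: 3/11 · 0.11111 = 0.030303, 3/11 · 0.028571 = 0.0077922, 1/11 · 0.028571 = 0.0025974, 4/11 · 0.039683 = 0.01443; these sum to 0.055123.
So P(box C | data) = (0.0025974) / (0.055123) = 0.04712.

0.0471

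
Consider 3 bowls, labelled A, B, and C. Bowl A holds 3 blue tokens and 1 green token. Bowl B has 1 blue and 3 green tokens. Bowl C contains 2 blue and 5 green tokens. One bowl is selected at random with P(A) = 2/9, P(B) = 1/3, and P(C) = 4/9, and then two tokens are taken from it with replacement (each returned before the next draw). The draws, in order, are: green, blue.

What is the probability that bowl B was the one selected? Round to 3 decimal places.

For each hypothesis, P(data | H) works out to: P(data | bowl A) = (1/4)(3/4) = 0.1875; P(data | bowl B) = (3/4)(1/4) = 0.1875; P(data | bowl C) = (5/7)(2/7) = 0.20408.
Multiplying each by its prior: 2/9 · 0.1875 = 0.041667, 1/3 · 0.1875 = 0.0625, 4/9 · 0.20408 = 0.090703; summing to 0.19487.
By Bayes' rule, P(bowl B | data) = (0.0625) / (0.19487) = 0.32073.

0.321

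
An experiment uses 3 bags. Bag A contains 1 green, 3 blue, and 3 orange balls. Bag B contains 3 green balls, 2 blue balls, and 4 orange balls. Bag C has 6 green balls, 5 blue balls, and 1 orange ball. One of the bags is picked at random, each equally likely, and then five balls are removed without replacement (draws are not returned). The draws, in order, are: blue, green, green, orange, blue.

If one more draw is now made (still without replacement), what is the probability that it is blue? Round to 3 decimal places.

0.285

Compute the likelihood of the observed sequence for each case: P(data | bag A) = (3/7)(1/6)(0/5) = 0; P(data | bag B) = (2/9)(3/8)(2/7)(4/6)(1/5) = 0.0031746; P(data | bag C) = (5/12)(6/11)(5/10)(1/9)(4/8) = 0.0063131.
Multiplying each by its prior: 1/3 · 0 = 0, 1/3 · 0.0031746 = 0.0010582, 1/3 · 0.0063131 = 0.0021044; these sum to 0.0031626.
Normalising, the posterior is P(bag A | data) = 0, P(bag B | data) = 0.3346, P(bag C | data) = 0.6654.
So P(blue next | data) = Σ P(blue next | H) P(H | data) = (0)(0.3346) + (3/7)(0.6654) = 0.28517.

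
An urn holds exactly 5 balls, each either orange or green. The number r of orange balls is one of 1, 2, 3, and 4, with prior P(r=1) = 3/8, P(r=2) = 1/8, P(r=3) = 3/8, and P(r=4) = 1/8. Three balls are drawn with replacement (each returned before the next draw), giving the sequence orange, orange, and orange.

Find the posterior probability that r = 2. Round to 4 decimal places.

Under each hypothesis, the probability of the observed sequence is: P(data | r = 1) = (1/5)(1/5)(1/5) = 1/125; P(data | r = 2) = (2/5)(2/5)(2/5) = 8/125; P(data | r = 3) = (3/5)(3/5)(3/5) = 27/125; P(data | r = 4) = (4/5)(4/5)(4/5) = 64/125.
Multiplying each by its prior: 3/8 · 1/125 = 3/1000, 1/8 · 8/125 = 1/125, 3/8 · 27/125 = 81/1000, 1/8 · 64/125 = 8/125; with total 39/250.
So P(r = 2 | data) = (1/125) / (39/250) = 2/39.

0.0513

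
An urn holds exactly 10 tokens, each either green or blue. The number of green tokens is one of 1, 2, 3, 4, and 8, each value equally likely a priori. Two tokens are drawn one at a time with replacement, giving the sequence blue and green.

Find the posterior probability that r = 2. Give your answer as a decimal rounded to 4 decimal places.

Under each hypothesis, the probability of the observed sequence is: P(data | r = 1) = (9/10)(1/10) = 9/100; P(data | r = 2) = (8/10)(2/10) = 4/25; P(data | r = 3) = (7/10)(3/10) = 21/100; P(data | r = 4) = (6/10)(4/10) = 6/25; P(data | r = 8) = (2/10)(8/10) = 4/25.
Multiplying each by its prior: 1/5 · 9/100 = 9/500, 1/5 · 4/25 = 4/125, 1/5 · 21/100 = 21/500, 1/5 · 6/25 = 6/125, 1/5 · 4/25 = 4/125; these sum to 43/250.
By Bayes' rule, P(r = 2 | data) = (4/125) / (43/250) = 8/43.

0.1860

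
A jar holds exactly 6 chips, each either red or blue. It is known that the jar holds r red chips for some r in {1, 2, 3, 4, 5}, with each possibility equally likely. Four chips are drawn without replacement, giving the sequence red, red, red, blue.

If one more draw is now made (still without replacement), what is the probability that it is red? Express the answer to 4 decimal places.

Compute the likelihood of the observed sequence for each case: P(data | r = 1) = (1/6)(0/5) = 0; P(data | r = 2) = (2/6)(1/5)(0/4) = 0; P(data | r = 3) = (3/6)(2/5)(1/4)(3/3) = 1/20; P(data | r = 4) = (4/6)(3/5)(2/4)(2/3) = 2/15; P(data | r = 5) = (5/6)(4/5)(3/4)(1/3) = 1/6.
Multiplying each by its prior: 1/5 · 0 = 0, 1/5 · 0 = 0, 1/5 · 1/20 = 1/100, 1/5 · 2/15 = 2/75, 1/5 · 1/6 = 1/30; summing to 7/100.
The posterior is then P(r = 1 | data) = 0, P(r = 2 | data) = 0, P(r = 3 | data) = 1/7, P(r = 4 | data) = 8/21, P(r = 5 | data) = 10/21.
The predictive probability is P(red next | data) = (0)(1/7) + (1/2)(8/21) + (1)(10/21) = 2/3.

0.6667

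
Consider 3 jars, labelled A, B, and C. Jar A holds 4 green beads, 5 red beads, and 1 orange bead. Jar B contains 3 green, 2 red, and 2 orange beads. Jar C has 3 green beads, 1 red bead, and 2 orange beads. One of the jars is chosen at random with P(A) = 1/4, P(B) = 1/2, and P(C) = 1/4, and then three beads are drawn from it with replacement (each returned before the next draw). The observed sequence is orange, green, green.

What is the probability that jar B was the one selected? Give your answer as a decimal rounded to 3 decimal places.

For each hypothesis, P(data | H) works out to: P(data | jar A) = (1/10)(4/10)(4/10) = 0.016; P(data | jar B) = (2/7)(3/7)(3/7) = 0.052478; P(data | jar C) = (2/6)(3/6)(3/6) = 0.083333.
The prior-weighted likelihoods are 1/4 · 0.016 = 0.004, 1/2 · 0.052478 = 0.026239, 1/4 · 0.083333 = 0.020833; with total 0.051072.
Hence P(jar B | data) = (0.026239) / (0.051072) = 0.51376.

0.514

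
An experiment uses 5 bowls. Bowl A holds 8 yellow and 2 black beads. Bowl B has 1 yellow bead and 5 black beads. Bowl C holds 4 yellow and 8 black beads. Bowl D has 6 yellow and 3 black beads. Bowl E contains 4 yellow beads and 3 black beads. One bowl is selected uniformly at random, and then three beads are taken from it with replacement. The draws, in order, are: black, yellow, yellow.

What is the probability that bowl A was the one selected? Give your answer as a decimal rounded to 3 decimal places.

0.249

Compute the likelihood of the observed sequence for each case: P(data | bowl A) = (2/10)(8/10)(8/10) = 0.128; P(data | bowl B) = (5/6)(1/6)(1/6) = 0.023148; P(data | bowl C) = (8/12)(4/12)(4/12) = 0.074074; P(data | bowl D) = (3/9)(6/9)(6/9) = 0.14815; P(data | bowl E) = (3/7)(4/7)(4/7) = 0.13994.
Weighting by the prior gives 1/5 · 0.128 = 0.0256, 1/5 · 0.023148 = 0.0046296, 1/5 · 0.074074 = 0.014815, 1/5 · 0.14815 = 0.02963, 1/5 · 0.13994 = 0.027988; summing to 0.10266.
Therefore the posterior P(bowl A | data) = (0.0256) / (0.10266) = 0.24936.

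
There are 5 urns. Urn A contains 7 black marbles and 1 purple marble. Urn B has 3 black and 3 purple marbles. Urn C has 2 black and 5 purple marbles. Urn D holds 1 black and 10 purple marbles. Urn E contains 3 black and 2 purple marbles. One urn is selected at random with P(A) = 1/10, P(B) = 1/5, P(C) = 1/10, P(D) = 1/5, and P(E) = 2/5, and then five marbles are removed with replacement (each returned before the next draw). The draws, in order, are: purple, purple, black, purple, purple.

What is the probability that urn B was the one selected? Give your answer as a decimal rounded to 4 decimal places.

0.1937

Compute the likelihood of the observed sequence for each case: P(data | urn A) = (1/8)(1/8)(7/8)(1/8)(1/8) = 0.00021362; P(data | urn B) = (3/6)(3/6)(3/6)(3/6)(3/6) = 0.03125; P(data | urn C) = (5/7)(5/7)(2/7)(5/7)(5/7) = 0.074374; P(data | urn D) = (10/11)(10/11)(1/11)(10/11)(10/11) = 0.062092; P(data | urn E) = (2/5)(2/5)(3/5)(2/5)(2/5) = 0.01536.
Multiplying each by its prior: 1/10 · 0.00021362 = 2.1362e-05, 1/5 · 0.03125 = 0.00625, 1/10 · 0.074374 = 0.0074374, 1/5 · 0.062092 = 0.012418, 2/5 · 0.01536 = 0.006144; with total 0.032271.
Therefore the posterior P(urn B | data) = (0.00625) / (0.032271) = 0.19367.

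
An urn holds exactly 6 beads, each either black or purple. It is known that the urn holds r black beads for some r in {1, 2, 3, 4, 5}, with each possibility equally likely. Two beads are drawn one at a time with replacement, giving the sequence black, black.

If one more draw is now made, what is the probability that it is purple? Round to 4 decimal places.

0.3182

Under each hypothesis, the probability of the observed sequence is: P(data | r = 1) = (1/6)(1/6) = 1/36; P(data | r = 2) = (2/6)(2/6) = 1/9; P(data | r = 3) = (3/6)(3/6) = 1/4; P(data | r = 4) = (4/6)(4/6) = 4/9; P(data | r = 5) = (5/6)(5/6) = 25/36.
Weighting by the prior gives 1/5 · 1/36 = 1/180, 1/5 · 1/9 = 1/45, 1/5 · 1/4 = 1/20, 1/5 · 4/9 = 4/45, 1/5 · 25/36 = 5/36; these sum to 11/36.
Normalising, the posterior is P(r = 1 | data) = 1/55, P(r = 2 | data) = 4/55, P(r = 3 | data) = 9/55, P(r = 4 | data) = 16/55, P(r = 5 | data) = 5/11.
So P(purple next | data) = Σ P(purple next | H) P(H | data) = (5/6)(1/55) + (2/3)(4/55) + (1/2)(9/55) + (1/3)(16/55) + (1/6)(5/11) = 7/22.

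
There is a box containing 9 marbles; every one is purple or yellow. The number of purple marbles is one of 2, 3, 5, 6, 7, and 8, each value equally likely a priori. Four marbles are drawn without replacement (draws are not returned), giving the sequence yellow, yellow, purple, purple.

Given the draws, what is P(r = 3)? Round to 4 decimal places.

0.2344

Under each hypothesis, the probability of the observed sequence is: P(data | r = 2) = (7/9)(6/8)(2/7)(1/6) = 1/36; P(data | r = 3) = (6/9)(5/8)(3/7)(2/6) = 5/84; P(data | r = 5) = (4/9)(3/8)(5/7)(4/6) = 5/63; P(data | r = 6) = (3/9)(2/8)(6/7)(5/6) = 5/84; P(data | r = 7) = (2/9)(1/8)(7/7)(6/6) = 1/36; P(data | r = 8) = (1/9)(0/8) = 0.
The prior-weighted likelihoods are 1/6 · 1/36 = 1/216, 1/6 · 5/84 = 5/504, 1/6 · 5/63 = 5/378, 1/6 · 5/84 = 5/504, 1/6 · 1/36 = 1/216, 1/6 · 0 = 0; with total 8/189.
By Bayes' rule, P(r = 3 | data) = (5/504) / (8/189) = 15/64.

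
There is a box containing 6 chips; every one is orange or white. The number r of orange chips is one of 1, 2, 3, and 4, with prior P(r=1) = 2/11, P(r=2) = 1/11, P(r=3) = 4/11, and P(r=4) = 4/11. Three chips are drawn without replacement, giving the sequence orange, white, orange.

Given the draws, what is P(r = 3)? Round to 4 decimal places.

0.4091

For each hypothesis, P(data | H) works out to: P(data | r = 1) = (1/6)(5/5)(0/4) = 0; P(data | r = 2) = (2/6)(4/5)(1/4) = 1/15; P(data | r = 3) = (3/6)(3/5)(2/4) = 3/20; P(data | r = 4) = (4/6)(2/5)(3/4) = 1/5.
Multiplying each by its prior: 2/11 · 0 = 0, 1/11 · 1/15 = 1/165, 4/11 · 3/20 = 3/55, 4/11 · 1/5 = 4/55; these sum to 2/15.
So P(r = 3 | data) = (3/55) / (2/15) = 9/22.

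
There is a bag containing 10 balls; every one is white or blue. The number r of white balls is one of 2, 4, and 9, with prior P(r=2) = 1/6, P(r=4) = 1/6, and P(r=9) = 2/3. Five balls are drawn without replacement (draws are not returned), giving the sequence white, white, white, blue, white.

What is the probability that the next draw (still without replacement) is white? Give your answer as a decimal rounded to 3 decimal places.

0.988

The likelihood of the observed sequence under each hypothesis: P(data | r = 2) = (2/10)(1/9)(0/8) = 0; P(data | r = 4) = (4/10)(3/9)(2/8)(6/7)(1/6) = 0.0047619; P(data | r = 9) = (9/10)(8/9)(7/8)(1/7)(6/6) = 0.1.
Multiplying each by its prior: 1/6 · 0 = 0, 1/6 · 0.0047619 = 0.00079365, 2/3 · 0.1 = 0.066667; these sum to 0.06746.
Normalising, the posterior is P(r = 2 | data) = 0, P(r = 4 | data) = 0.011765, P(r = 9 | data) = 0.98824.
The predictive probability is P(white next | data) = (0)(0.011765) + (1)(0.98824) = 0.98824.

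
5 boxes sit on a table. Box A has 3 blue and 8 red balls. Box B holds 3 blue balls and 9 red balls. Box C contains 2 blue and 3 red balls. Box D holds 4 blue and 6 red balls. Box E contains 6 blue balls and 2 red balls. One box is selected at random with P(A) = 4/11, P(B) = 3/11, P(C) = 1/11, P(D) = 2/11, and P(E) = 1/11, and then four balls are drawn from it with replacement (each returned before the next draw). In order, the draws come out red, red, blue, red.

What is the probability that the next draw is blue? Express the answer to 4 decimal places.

Compute the likelihood of the observed sequence for each case: P(data | box A) = (8/11)(8/11)(3/11)(8/11) = 0.10491; P(data | box B) = (9/12)(9/12)(3/12)(9/12) = 0.10547; P(data | box C) = (3/5)(3/5)(2/5)(3/5) = 0.0864; P(data | box D) = (6/10)(6/10)(4/10)(6/10) = 0.0864; P(data | box E) = (2/8)(2/8)(6/8)(2/8) = 0.011719.
The prior-weighted likelihoods are 4/11 · 0.10491 = 0.038149, 3/11 · 0.10547 = 0.028764, 1/11 · 0.0864 = 0.0078545, 2/11 · 0.0864 = 0.015709, 1/11 · 0.011719 = 0.0010653; these sum to 0.091543.
Normalising, the posterior is P(box A | data) = 0.41674, P(box B | data) = 0.31422, P(box C | data) = 0.085802, P(box D | data) = 0.1716, P(box E | data) = 0.011638.
Averaging over the posterior, P(blue next | data) = (3/11)(0.41674) + (1/4)(0.31422) + (2/5)(0.085802) + (2/5)(0.1716) + (3/4)(0.011638) = 0.3039.

0.3039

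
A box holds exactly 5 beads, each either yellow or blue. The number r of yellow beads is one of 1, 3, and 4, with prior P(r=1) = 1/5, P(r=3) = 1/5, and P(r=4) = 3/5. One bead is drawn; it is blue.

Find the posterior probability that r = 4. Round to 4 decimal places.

For each hypothesis, P(data | H) works out to: P(data | r = 1) = (4/5) = 4/5; P(data | r = 3) = (2/5) = 2/5; P(data | r = 4) = (1/5) = 1/5.
The prior-weighted likelihoods are 1/5 · 4/5 = 4/25, 1/5 · 2/5 = 2/25, 3/5 · 1/5 = 3/25; summing to 9/25.
By Bayes' rule, P(r = 4 | data) = (3/25) / (9/25) = 1/3.

0.3333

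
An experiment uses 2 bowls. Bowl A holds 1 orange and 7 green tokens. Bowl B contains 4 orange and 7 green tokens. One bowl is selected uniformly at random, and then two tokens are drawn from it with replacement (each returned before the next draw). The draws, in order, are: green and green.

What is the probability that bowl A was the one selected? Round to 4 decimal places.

0.6541

For each hypothesis, P(data | H) works out to: P(data | bowl A) = (7/8)(7/8) = 0.76562; P(data | bowl B) = (7/11)(7/11) = 0.40496.
The prior-weighted likelihoods are 1/2 · 0.76562 = 0.38281, 1/2 · 0.40496 = 0.20248; with total 0.58529.
So P(bowl A | data) = (0.38281) / (0.58529) = 0.65405.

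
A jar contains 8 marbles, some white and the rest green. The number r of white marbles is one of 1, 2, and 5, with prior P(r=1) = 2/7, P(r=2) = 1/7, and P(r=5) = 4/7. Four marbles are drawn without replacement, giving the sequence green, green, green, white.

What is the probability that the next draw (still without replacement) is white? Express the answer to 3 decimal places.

0.231

The likelihood of the observed sequence under each hypothesis: P(data | r = 1) = (7/8)(6/7)(5/6)(1/5) = 1/8; P(data | r = 2) = (6/8)(5/7)(4/6)(2/5) = 1/7; P(data | r = 5) = (3/8)(2/7)(1/6)(5/5) = 1/56.
Weighting by the prior gives 2/7 · 1/8 = 1/28, 1/7 · 1/7 = 1/49, 4/7 · 1/56 = 1/98; these sum to 13/196.
Dividing through by the total gives posterior P(r = 1 | data) = 7/13, P(r = 2 | data) = 4/13, P(r = 5 | data) = 2/13.
The predictive probability is P(white next | data) = (0)(7/13) + (1/4)(4/13) + (1)(2/13) = 3/13.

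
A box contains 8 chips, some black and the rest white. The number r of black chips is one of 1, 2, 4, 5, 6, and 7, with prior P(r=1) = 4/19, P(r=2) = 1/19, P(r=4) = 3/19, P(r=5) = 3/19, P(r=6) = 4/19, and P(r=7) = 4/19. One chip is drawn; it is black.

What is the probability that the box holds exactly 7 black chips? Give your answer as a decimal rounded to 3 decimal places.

The likelihood of this draw under each hypothesis: P(data | r = 1) = (1/8) = 1/8; P(data | r = 2) = (2/8) = 1/4; P(data | r = 4) = (4/8) = 1/2; P(data | r = 5) = (5/8) = 5/8; P(data | r = 6) = (6/8) = 3/4; P(data | r = 7) = (7/8) = 7/8.
Multiplying each by its prior: 4/19 · 1/8 = 1/38, 1/19 · 1/4 = 1/76, 3/19 · 1/2 = 3/38, 3/19 · 5/8 = 15/152, 4/19 · 3/4 = 3/19, 4/19 · 7/8 = 7/38; these sum to 85/152.
By Bayes' rule, P(r = 7 | data) = (7/38) / (85/152) = 28/85.

0.329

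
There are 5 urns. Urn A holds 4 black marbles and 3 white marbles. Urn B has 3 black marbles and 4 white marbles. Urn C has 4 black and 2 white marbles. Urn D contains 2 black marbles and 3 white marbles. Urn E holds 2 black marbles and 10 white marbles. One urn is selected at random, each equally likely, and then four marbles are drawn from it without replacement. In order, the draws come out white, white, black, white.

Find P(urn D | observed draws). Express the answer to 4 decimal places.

Compute the likelihood of the observed sequence for each case: P(data | urn A) = (3/7)(2/6)(4/5)(1/4) = 1/35; P(data | urn B) = (4/7)(3/6)(3/5)(2/4) = 3/35; P(data | urn C) = (2/6)(1/5)(4/4)(0/3) = 0; P(data | urn D) = (3/5)(2/4)(2/3)(1/2) = 1/10; P(data | urn E) = (10/12)(9/11)(2/10)(8/9) = 4/33.
Weighting by the prior gives 1/5 · 1/35 = 1/175, 1/5 · 3/35 = 3/175, 1/5 · 0 = 0, 1/5 · 1/10 = 1/50, 1/5 · 4/33 = 4/165; summing to 31/462.
By Bayes' rule, P(urn D | data) = (1/50) / (31/462) = 231/775.

0.2981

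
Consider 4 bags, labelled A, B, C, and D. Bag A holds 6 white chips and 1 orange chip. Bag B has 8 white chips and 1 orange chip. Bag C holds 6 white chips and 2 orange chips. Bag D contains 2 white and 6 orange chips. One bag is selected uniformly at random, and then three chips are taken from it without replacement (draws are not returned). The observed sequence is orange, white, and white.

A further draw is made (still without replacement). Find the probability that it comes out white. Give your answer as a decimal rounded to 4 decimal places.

Under each hypothesis, the probability of the observed sequence is: P(data | bag A) = (1/7)(6/6)(5/5) = 1/7; P(data | bag B) = (1/9)(8/8)(7/7) = 1/9; P(data | bag C) = (2/8)(6/7)(5/6) = 5/28; P(data | bag D) = (6/8)(2/7)(1/6) = 1/28.
Multiplying each by its prior: 1/4 · 1/7 = 1/28, 1/4 · 1/9 = 1/36, 1/4 · 5/28 = 5/112, 1/4 · 1/28 = 1/112; summing to 59/504.
The posterior is then P(bag A | data) = 18/59, P(bag B | data) = 14/59, P(bag C | data) = 45/118, P(bag D | data) = 9/118.
Averaging over the posterior, P(white next | data) = (1)(18/59) + (1)(14/59) + (4/5)(45/118) + (0)(9/118) = 50/59.

0.8475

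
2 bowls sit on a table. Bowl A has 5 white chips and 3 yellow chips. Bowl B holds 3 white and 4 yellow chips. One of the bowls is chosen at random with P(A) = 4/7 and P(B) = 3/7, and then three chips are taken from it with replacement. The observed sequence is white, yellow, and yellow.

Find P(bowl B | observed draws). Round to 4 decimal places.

0.5442

For each hypothesis, P(data | H) works out to: P(data | bowl A) = (5/8)(3/8)(3/8) = 0.087891; P(data | bowl B) = (3/7)(4/7)(4/7) = 0.13994.
The prior-weighted likelihoods are 4/7 · 0.087891 = 0.050223, 3/7 · 0.13994 = 0.059975; summing to 0.1102.
So P(bowl B | data) = (0.059975) / (0.1102) = 0.54425.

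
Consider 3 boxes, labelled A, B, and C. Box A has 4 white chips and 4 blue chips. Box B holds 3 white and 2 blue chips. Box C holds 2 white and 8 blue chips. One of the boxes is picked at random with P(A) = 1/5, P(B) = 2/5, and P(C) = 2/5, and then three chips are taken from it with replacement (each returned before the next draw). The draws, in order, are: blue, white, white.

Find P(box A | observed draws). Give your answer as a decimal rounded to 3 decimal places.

For each hypothesis, P(data | H) works out to: P(data | box A) = (4/8)(4/8)(4/8) = 0.125; P(data | box B) = (2/5)(3/5)(3/5) = 0.144; P(data | box C) = (8/10)(2/10)(2/10) = 0.032.
Weighting by the prior gives 1/5 · 0.125 = 0.025, 2/5 · 0.144 = 0.0576, 2/5 · 0.032 = 0.0128; summing to 0.0954.
Hence P(box A | data) = (0.025) / (0.0954) = 0.26205.

0.262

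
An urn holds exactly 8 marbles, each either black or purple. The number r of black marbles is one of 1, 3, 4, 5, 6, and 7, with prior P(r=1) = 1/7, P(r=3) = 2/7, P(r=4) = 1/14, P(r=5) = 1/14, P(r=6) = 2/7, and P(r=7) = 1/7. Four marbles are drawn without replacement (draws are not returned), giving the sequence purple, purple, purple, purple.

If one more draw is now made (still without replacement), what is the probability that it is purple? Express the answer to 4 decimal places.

Compute the likelihood of the observed sequence for each case: P(data | r = 1) = (7/8)(6/7)(5/6)(4/5) = 1/2; P(data | r = 3) = (5/8)(4/7)(3/6)(2/5) = 1/14; P(data | r = 4) = (4/8)(3/7)(2/6)(1/5) = 1/70; P(data | r = 5) = (3/8)(2/7)(1/6)(0/5) = 0; P(data | r = 6) = (2/8)(1/7)(0/6) = 0; P(data | r = 7) = (1/8)(0/7) = 0.
Weighting by the prior gives 1/7 · 1/2 = 1/14, 2/7 · 1/14 = 1/49, 1/14 · 1/70 = 1/980, 1/14 · 0 = 0, 2/7 · 0 = 0, 1/7 · 0 = 0; these sum to 13/140.
Normalising, the posterior is P(r = 1 | data) = 10/13, P(r = 3 | data) = 20/91, P(r = 4 | data) = 1/91, P(r = 5 | data) = 0, P(r = 6 | data) = 0, P(r = 7 | data) = 0.
The predictive probability is P(purple next | data) = (3/4)(10/13) + (1/4)(20/91) + (0)(1/91) = 115/182.

0.6319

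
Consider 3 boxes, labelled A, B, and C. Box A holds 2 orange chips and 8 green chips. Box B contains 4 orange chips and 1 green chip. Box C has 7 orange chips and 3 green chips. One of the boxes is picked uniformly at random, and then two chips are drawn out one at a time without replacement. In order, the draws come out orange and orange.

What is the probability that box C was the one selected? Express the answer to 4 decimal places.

The likelihood of the observed sequence under each hypothesis: P(data | box A) = (2/10)(1/9) = 1/45; P(data | box B) = (4/5)(3/4) = 3/5; P(data | box C) = (7/10)(6/9) = 7/15.
Multiplying each by its prior: 1/3 · 1/45 = 1/135, 1/3 · 3/5 = 1/5, 1/3 · 7/15 = 7/45; summing to 49/135.
So P(box C | data) = (7/45) / (49/135) = 3/7.

0.4286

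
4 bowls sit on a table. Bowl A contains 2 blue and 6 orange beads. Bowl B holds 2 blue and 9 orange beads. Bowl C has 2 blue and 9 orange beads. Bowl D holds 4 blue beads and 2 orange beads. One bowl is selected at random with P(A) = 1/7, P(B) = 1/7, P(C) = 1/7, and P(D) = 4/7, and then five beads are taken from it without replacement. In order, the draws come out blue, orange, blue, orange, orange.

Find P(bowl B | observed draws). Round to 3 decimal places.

For each hypothesis, P(data | H) works out to: P(data | bowl A) = (2/8)(6/7)(1/6)(5/5)(4/4) = 0.035714; P(data | bowl B) = (2/11)(9/10)(1/9)(8/8)(7/7) = 0.018182; P(data | bowl C) = (2/11)(9/10)(1/9)(8/8)(7/7) = 0.018182; P(data | bowl D) = (4/6)(2/5)(3/4)(1/3)(0/2) = 0.
Multiplying each by its prior: 1/7 · 0.035714 = 0.005102, 1/7 · 0.018182 = 0.0025974, 1/7 · 0.018182 = 0.0025974, 4/7 · 0 = 0; these sum to 0.010297.
By Bayes' rule, P(bowl B | data) = (0.0025974) / (0.010297) = 0.25225.

0.252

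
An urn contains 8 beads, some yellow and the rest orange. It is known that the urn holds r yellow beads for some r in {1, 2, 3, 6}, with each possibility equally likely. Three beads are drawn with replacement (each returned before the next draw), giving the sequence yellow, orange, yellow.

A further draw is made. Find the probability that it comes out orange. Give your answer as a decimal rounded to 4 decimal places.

Compute the likelihood of the observed sequence for each case: P(data | r = 1) = (1/8)(7/8)(1/8) = 0.013672; P(data | r = 2) = (2/8)(6/8)(2/8) = 0.046875; P(data | r = 3) = (3/8)(5/8)(3/8) = 0.087891; P(data | r = 6) = (6/8)(2/8)(6/8) = 0.14062.
Multiplying each by its prior: 1/4 · 0.013672 = 0.003418, 1/4 · 0.046875 = 0.011719, 1/4 · 0.087891 = 0.021973, 1/4 · 0.14062 = 0.035156; summing to 0.072266.
Normalising, the posterior is P(r = 1 | data) = 0.047297, P(r = 2 | data) = 0.16216, P(r = 3 | data) = 0.30405, P(r = 6 | data) = 0.48649.
Averaging over the posterior, P(orange next | data) = (7/8)(0.047297) + (3/4)(0.16216) + (5/8)(0.30405) + (1/4)(0.48649) = 0.47466.

0.4747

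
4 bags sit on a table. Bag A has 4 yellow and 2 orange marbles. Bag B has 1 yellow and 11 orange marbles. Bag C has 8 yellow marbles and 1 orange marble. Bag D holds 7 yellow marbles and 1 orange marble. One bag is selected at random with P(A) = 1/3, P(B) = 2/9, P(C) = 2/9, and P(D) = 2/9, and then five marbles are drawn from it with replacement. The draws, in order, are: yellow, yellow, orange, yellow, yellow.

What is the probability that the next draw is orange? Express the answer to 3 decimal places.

0.206

The likelihood of the observed sequence under each hypothesis: P(data | bag A) = (4/6)(4/6)(2/6)(4/6)(4/6) = 0.065844; P(data | bag B) = (1/12)(1/12)(11/12)(1/12)(1/12) = 4.4207e-05; P(data | bag C) = (8/9)(8/9)(1/9)(8/9)(8/9) = 0.069366; P(data | bag D) = (7/8)(7/8)(1/8)(7/8)(7/8) = 0.073273.
The prior-weighted likelihoods are 1/3 · 0.065844 = 0.021948, 2/9 · 4.4207e-05 = 9.8237e-06, 2/9 · 0.069366 = 0.015415, 2/9 · 0.073273 = 0.016283; these sum to 0.053655.
The posterior is then P(bag A | data) = 0.40905, P(bag B | data) = 0.00018309, P(bag C | data) = 0.28729, P(bag D | data) = 0.30347.
The predictive probability is P(orange next | data) = (1/3)(0.40905) + (11/12)(0.00018309) + (1/9)(0.28729) + (1/8)(0.30347) = 0.20637.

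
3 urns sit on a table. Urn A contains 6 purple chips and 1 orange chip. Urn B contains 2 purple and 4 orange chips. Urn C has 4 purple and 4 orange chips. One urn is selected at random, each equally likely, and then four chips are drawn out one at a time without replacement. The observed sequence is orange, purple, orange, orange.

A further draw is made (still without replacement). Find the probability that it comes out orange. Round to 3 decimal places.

Under each hypothesis, the probability of the observed sequence is: P(data | urn A) = (1/7)(6/6)(0/5) = 0; P(data | urn B) = (4/6)(2/5)(3/4)(2/3) = 2/15; P(data | urn C) = (4/8)(4/7)(3/6)(2/5) = 2/35.
Weighting by the prior gives 1/3 · 0 = 0, 1/3 · 2/15 = 2/45, 1/3 · 2/35 = 2/105; summing to 4/63.
Normalising, the posterior is P(urn A | data) = 0, P(urn B | data) = 7/10, P(urn C | data) = 3/10.
So P(orange next | data) = Σ P(orange next | H) P(H | data) = (1/2)(7/10) + (1/4)(3/10) = 17/40.

0.425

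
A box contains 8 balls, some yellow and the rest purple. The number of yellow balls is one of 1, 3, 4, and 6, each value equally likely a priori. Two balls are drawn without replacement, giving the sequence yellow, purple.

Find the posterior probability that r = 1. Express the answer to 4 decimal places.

0.1400

Compute the likelihood of the observed sequence for each case: P(data | r = 1) = (1/8)(7/7) = 1/8; P(data | r = 3) = (3/8)(5/7) = 15/56; P(data | r = 4) = (4/8)(4/7) = 2/7; P(data | r = 6) = (6/8)(2/7) = 3/14.
The prior-weighted likelihoods are 1/4 · 1/8 = 1/32, 1/4 · 15/56 = 15/224, 1/4 · 2/7 = 1/14, 1/4 · 3/14 = 3/56; with total 25/112.
So P(r = 1 | data) = (1/32) / (25/112) = 7/50.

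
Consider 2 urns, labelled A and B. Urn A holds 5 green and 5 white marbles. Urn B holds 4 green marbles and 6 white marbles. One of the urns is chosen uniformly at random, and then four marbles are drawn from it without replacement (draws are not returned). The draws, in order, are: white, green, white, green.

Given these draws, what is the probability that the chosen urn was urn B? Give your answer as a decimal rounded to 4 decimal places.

0.4737

For each hypothesis, P(data | H) works out to: P(data | urn A) = (5/10)(5/9)(4/8)(4/7) = 5/63; P(data | urn B) = (6/10)(4/9)(5/8)(3/7) = 1/14.
The prior-weighted likelihoods are 1/2 · 5/63 = 5/126, 1/2 · 1/14 = 1/28; with total 19/252.
By Bayes' rule, P(urn B | data) = (1/28) / (19/252) = 9/19.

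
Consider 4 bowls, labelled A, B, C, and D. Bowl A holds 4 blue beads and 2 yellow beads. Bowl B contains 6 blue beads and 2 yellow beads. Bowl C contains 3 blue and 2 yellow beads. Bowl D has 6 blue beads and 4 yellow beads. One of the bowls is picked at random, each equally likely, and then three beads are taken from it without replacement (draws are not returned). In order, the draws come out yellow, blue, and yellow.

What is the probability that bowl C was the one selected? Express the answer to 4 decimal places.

0.3307

Compute the likelihood of the observed sequence for each case: P(data | bowl A) = (2/6)(4/5)(1/4) = 0.066667; P(data | bowl B) = (2/8)(6/7)(1/6) = 0.035714; P(data | bowl C) = (2/5)(3/4)(1/3) = 0.1; P(data | bowl D) = (4/10)(6/9)(3/8) = 0.1.
The prior-weighted likelihoods are 1/4 · 0.066667 = 0.016667, 1/4 · 0.035714 = 0.0089286, 1/4 · 0.1 = 0.025, 1/4 · 0.1 = 0.025; with total 0.075595.
Hence P(bowl C | data) = (0.025) / (0.075595) = 0.33071.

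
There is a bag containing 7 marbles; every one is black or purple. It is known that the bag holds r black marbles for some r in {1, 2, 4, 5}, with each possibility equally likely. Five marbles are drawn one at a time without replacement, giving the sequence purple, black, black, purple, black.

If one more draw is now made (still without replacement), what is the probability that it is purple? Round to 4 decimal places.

0.2727

For each hypothesis, P(data | H) works out to: P(data | r = 1) = (6/7)(1/6)(0/5) = 0; P(data | r = 2) = (5/7)(2/6)(1/5)(4/4)(0/3) = 0; P(data | r = 4) = (3/7)(4/6)(3/5)(2/4)(2/3) = 2/35; P(data | r = 5) = (2/7)(5/6)(4/5)(1/4)(3/3) = 1/21.
Weighting by the prior gives 1/4 · 0 = 0, 1/4 · 0 = 0, 1/4 · 2/35 = 1/70, 1/4 · 1/21 = 1/84; with total 11/420.
The posterior is then P(r = 1 | data) = 0, P(r = 2 | data) = 0, P(r = 4 | data) = 6/11, P(r = 5 | data) = 5/11.
So P(purple next | data) = Σ P(purple next | H) P(H | data) = (1/2)(6/11) + (0)(5/11) = 3/11.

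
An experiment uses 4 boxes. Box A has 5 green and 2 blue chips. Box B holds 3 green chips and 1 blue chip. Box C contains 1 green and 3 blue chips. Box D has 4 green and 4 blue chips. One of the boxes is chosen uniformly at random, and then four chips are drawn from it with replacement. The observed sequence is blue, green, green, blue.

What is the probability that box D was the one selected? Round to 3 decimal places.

Compute the likelihood of the observed sequence for each case: P(data | box A) = (2/7)(5/7)(5/7)(2/7) = 0.041649; P(data | box B) = (1/4)(3/4)(3/4)(1/4) = 0.035156; P(data | box C) = (3/4)(1/4)(1/4)(3/4) = 0.035156; P(data | box D) = (4/8)(4/8)(4/8)(4/8) = 0.0625.
The prior-weighted likelihoods are 1/4 · 0.041649 = 0.010412, 1/4 · 0.035156 = 0.0087891, 1/4 · 0.035156 = 0.0087891, 1/4 · 0.0625 = 0.015625; these sum to 0.043615.
So P(box D | data) = (0.015625) / (0.043615) = 0.35824.

0.358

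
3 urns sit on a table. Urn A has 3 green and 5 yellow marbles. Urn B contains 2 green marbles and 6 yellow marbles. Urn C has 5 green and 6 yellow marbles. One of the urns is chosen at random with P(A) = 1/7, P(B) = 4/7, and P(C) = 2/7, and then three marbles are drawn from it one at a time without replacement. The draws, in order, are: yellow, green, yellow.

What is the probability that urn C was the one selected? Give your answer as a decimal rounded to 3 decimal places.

The likelihood of the observed sequence under each hypothesis: P(data | urn A) = (5/8)(3/7)(4/6) = 0.17857; P(data | urn B) = (6/8)(2/7)(5/6) = 0.17857; P(data | urn C) = (6/11)(5/10)(5/9) = 0.15152.
Multiplying each by its prior: 1/7 · 0.17857 = 0.02551, 4/7 · 0.17857 = 0.10204, 2/7 · 0.15152 = 0.04329; summing to 0.17084.
By Bayes' rule, P(urn C | data) = (0.04329) / (0.17084) = 0.25339.

0.253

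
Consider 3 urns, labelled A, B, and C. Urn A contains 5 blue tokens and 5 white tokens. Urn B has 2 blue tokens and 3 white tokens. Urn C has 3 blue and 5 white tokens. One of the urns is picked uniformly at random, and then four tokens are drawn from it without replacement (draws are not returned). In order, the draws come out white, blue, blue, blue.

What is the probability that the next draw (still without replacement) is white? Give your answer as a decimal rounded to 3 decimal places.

The likelihood of the observed sequence under each hypothesis: P(data | urn A) = (5/10)(5/9)(4/8)(3/7) = 5/84; P(data | urn B) = (3/5)(2/4)(1/3)(0/2) = 0; P(data | urn C) = (5/8)(3/7)(2/6)(1/5) = 1/56.
The prior-weighted likelihoods are 1/3 · 5/84 = 5/252, 1/3 · 0 = 0, 1/3 · 1/56 = 1/168; with total 13/504.
Normalising, the posterior is P(urn A | data) = 10/13, P(urn B | data) = 0, P(urn C | data) = 3/13.
The predictive probability is P(white next | data) = (2/3)(10/13) + (1)(3/13) = 29/39.

0.744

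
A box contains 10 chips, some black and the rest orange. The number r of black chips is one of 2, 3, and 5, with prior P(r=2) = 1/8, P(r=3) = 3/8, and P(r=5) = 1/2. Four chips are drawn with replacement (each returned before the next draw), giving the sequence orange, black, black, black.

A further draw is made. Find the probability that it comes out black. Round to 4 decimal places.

0.4576

Compute the likelihood of the observed sequence for each case: P(data | r = 2) = (8/10)(2/10)(2/10)(2/10) = 0.0064; P(data | r = 3) = (7/10)(3/10)(3/10)(3/10) = 0.0189; P(data | r = 5) = (5/10)(5/10)(5/10)(5/10) = 0.0625.
The prior-weighted likelihoods are 1/8 · 0.0064 = 0.0008, 3/8 · 0.0189 = 0.0070875, 1/2 · 0.0625 = 0.03125; with total 0.039137.
Normalising, the posterior is P(r = 2 | data) = 0.020441, P(r = 3 | data) = 0.18109, P(r = 5 | data) = 0.79847.
Averaging over the posterior, P(black next | data) = (1/5)(0.020441) + (3/10)(0.18109) + (1/2)(0.79847) = 0.45765.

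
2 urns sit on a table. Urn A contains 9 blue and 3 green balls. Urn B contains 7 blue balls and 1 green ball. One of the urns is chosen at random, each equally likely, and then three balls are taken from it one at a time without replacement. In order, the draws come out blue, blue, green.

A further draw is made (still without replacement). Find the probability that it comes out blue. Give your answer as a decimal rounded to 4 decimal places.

Under each hypothesis, the probability of the observed sequence is: P(data | urn A) = (9/12)(8/11)(3/10) = 9/55; P(data | urn B) = (7/8)(6/7)(1/6) = 1/8.
The prior-weighted likelihoods are 1/2 · 9/55 = 9/110, 1/2 · 1/8 = 1/16; these sum to 127/880.
Dividing through by the total gives posterior P(urn A | data) = 72/127, P(urn B | data) = 55/127.
The predictive probability is P(blue next | data) = (7/9)(72/127) + (1)(55/127) = 111/127.

0.8740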